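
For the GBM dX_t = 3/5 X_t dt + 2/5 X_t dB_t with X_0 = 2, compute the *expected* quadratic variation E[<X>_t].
E[<X>_t] = 8*exp(34*t/25)/17 - 8/17

<X>_t = int_0^t ((2/5) * X_s)^2 ds. Taking expectation inside the integral: E[<X>_t] = (2/5)^2 * int_0^t E[X_s^2] ds. For GBM, E[X_s^2] = x_0^2 * exp((2 mu + sigma^2) s). Integrating:
  E[<X>_t] = (2/5)^2 * 2^2 * (exp((2*(3/5) + (2/5)^2) t) - 1) / (2*(3/5) + (2/5)^2)
           = (2/5)^2 * 2^2 * (exp((34/25) t) - 1) / (34/25) = 8*exp(34*t/25)/17 - 8/17.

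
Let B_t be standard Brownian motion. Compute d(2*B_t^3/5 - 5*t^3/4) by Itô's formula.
d(2*B_t^3/5 - 5*t^3/4) = (6*B_t/5 - 15*t^2/4) dt + (6*B_t^2/5) dB_t

Itô's formula for f(t, x): d f(t, B_t) = (f_t + (1/2) f_xx) dt + f_x dB_t. Compute partials of f(t, x) = -5*t^3/4 + 2*x^3/5:
  f_t(t,x)  = -15*t^2/4
  f_x(t,x)  = 6*x^2/5
  f_xx(t,x) = 12*x/5
Assemble drift = f_t + (1/2) f_xx = -15*t^2/4 + 6*x/5 and diffusion = f_x = 6*x^2/5. Substituting x = B_t:
  d(2*B_t^3/5 - 5*t^3/4) = (6*B_t/5 - 15*t^2/4) dt + (6*B_t^2/5) dB_t.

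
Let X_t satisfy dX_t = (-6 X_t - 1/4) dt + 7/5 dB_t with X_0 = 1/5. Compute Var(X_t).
Var(X_t) = 49/300 - 49*exp(-12*t)/300

The variance V(t) = Var(X_t) satisfies V'(t) = 2 a V(t) + c^2 with V(0) = 0 (drift coefficient is linear in X, diffusion is constant). With a = -6, c = 7/5, the solution is
  V(t) = (c^2 / (2 a)) * (exp(2 a t) - 1)
       = ((7/5)^2 / (2*(-6))) * (exp((-12) t) - 1)
       = 49/300 - 49*exp(-12*t)/300.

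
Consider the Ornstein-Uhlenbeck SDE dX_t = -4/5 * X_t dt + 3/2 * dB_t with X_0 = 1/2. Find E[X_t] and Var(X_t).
E[X_t] = exp(-4*t/5)/2; Var(X_t) = 45/32 - 45*exp(-8*t/5)/32

The OU SDE dX = -theta X dt + sigma dB admits the integrating factor exp(theta t): d(exp(theta t) X_t) = sigma exp(theta t) dB_t. Integrating from 0 to t:
  X_t = x_0 * exp(-theta t) + sigma * int_0^t exp(-theta (t-s)) dB_s.
The Itô integral has mean 0 and (by the Itô isometry) variance sigma^2 * int_0^t exp(-2 theta (t - s)) ds = sigma^2 * (1 - exp(-2 theta t)) / (2 theta).
With theta = 4/5, sigma = 3/2, x_0 = 1/2:
  E[X_t] = 1/2 * exp(-4/5 t) = exp(-4*t/5)/2
  Var(X_t) = (3/2)^2 * (1 - exp(-2*4/5 t)) / (2 * 4/5) = 45/32 - 45*exp(-8*t/5)/32.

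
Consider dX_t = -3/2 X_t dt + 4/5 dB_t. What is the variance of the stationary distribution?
lim Var(X_t) = 16/75

The OU SDE dX = -theta X dt + sigma dB admits the integrating factor exp(theta t): d(exp(theta t) X_t) = sigma exp(theta t) dB_t. Integrating from 0 to t gives X_t = x_0 * exp(-theta t) + sigma * int_0^t exp(-theta (t-s)) dB_s for any initial x_0. The Itô integral has variance (by the Itô isometry) sigma^2 * int_0^t exp(-2 theta (t - s)) ds = sigma^2 * (1 - exp(-2 theta t)) / (2 theta), independent of x_0.
With theta = 3/2, sigma = 4/5:
  Var(X_t) = (4/5)^2 * (1 - exp(-2*3/2 t)) / (2 * 3/2) = 16/75 - 16*exp(-3*t)/75.
As t -> infinity, exp(-2*3/2 t) -> 0, so the stationary variance is sigma^2 / (2 theta) = 16/75.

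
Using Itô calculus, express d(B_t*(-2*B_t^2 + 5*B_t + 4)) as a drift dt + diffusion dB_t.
d(B_t*(-2*B_t^2 + 5*B_t + 4)) = (5 - 6*B_t) dt + (-6*B_t^2 + 10*B_t + 4) dB_t

Itô's formula for f(B_t) gives d f(B_t) = f'(B_t) dB_t + (1/2) f''(B_t) dt. Compute derivatives of f(x) = x*(-2*x^2 + 5*x + 4):
  f'(x)  = -6*x^2 + 10*x + 4
  f''(x) = 10 - 12*x
Substitute x = B_t and multiply the f'' term by 1/2:
  drift     = (1/2) * (10 - 12*x) evaluated at B_t = 5 - 6*B_t
  diffusion = (-6*x^2 + 10*x + 4) evaluated at B_t = -6*B_t^2 + 10*B_t + 4
Therefore d(B_t*(-2*B_t^2 + 5*B_t + 4)) = (5 - 6*B_t) dt + (-6*B_t^2 + 10*B_t + 4) dB_t.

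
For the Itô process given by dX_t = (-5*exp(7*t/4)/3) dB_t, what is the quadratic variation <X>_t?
<X>_t = 50*exp(7*t/2)/63 - 50/63

For an Itô process dX_t = a(t) dt + b(t) dB_t, the quadratic variation is <X>_t = int_0^t b(s)^2 ds (the drift term does not contribute). Here b(s) = -5*exp(7*s/4)/3, so
  b(s)^2 = 25*exp(7*s/2)/9.
Integrating from 0 to t:
  <X>_t = int_0^t (25*exp(7*s/2)/9) ds = 50*exp(7*t/2)/63 - 50/63.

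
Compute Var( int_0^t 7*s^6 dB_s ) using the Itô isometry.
Var = 49*t^13/13

The Itô integral of a deterministic integrand f(s) has mean 0 because each increment f(s) * (B_{s+ds} - B_s) has mean 0. By the Itô isometry:
  Var( int_0^t f(s) dB_s ) = E[ (int_0^t f(s) dB_s)^2 ] = int_0^t f(s)^2 ds.
Here f(s) = 7*s^6, so f(s)^2 = 49*s^12. Integrate:
  int_0^t (49*s^12) ds = 49*t^13/13.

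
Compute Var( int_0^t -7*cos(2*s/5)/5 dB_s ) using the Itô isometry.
Var = 49*t/50 + 49*sin(4*t/5)/40

The Itô integral of a deterministic integrand f(s) has mean 0 because each increment f(s) * (B_{s+ds} - B_s) has mean 0. By the Itô isometry:
  Var( int_0^t f(s) dB_s ) = E[ (int_0^t f(s) dB_s)^2 ] = int_0^t f(s)^2 ds.
Here f(s) = -7*cos(2*s/5)/5, so f(s)^2 = 49*cos(2*s/5)^2/25. Integrate:
  int_0^t (49*cos(2*s/5)^2/25) ds = 49*t/50 + 49*sin(4*t/5)/40.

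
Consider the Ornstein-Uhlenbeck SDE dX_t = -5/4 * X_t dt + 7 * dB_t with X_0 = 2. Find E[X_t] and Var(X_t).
E[X_t] = 2*exp(-5*t/4); Var(X_t) = 98/5 - 98*exp(-5*t/2)/5

The OU SDE dX = -theta X dt + sigma dB admits the integrating factor exp(theta t): d(exp(theta t) X_t) = sigma exp(theta t) dB_t. Integrating from 0 to t:
  X_t = x_0 * exp(-theta t) + sigma * int_0^t exp(-theta (t-s)) dB_s.
The Itô integral has mean 0 and (by the Itô isometry) variance sigma^2 * int_0^t exp(-2 theta (t - s)) ds = sigma^2 * (1 - exp(-2 theta t)) / (2 theta).
With theta = 5/4, sigma = 7, x_0 = 2:
  E[X_t] = 2 * exp(-5/4 t) = 2*exp(-5*t/4)
  Var(X_t) = (7)^2 * (1 - exp(-2*5/4 t)) / (2 * 5/4) = 98/5 - 98*exp(-5*t/2)/5.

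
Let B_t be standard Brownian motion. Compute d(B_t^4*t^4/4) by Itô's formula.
d(B_t^4*t^4/4) = (B_t^2*t^3*(B_t^2 + 3*t/2)) dt + (B_t^3*t^4) dB_t

Itô's formula for f(t, x): d f(t, B_t) = (f_t + (1/2) f_xx) dt + f_x dB_t. Compute partials of f(t, x) = t^4*x^4/4:
  f_t(t,x)  = t^3*x^4
  f_x(t,x)  = t^4*x^3
  f_xx(t,x) = 3*t^4*x^2
Assemble drift = f_t + (1/2) f_xx = t^3*x^2*(3*t/2 + x^2) and diffusion = f_x = t^4*x^3. Substituting x = B_t:
  d(B_t^4*t^4/4) = (B_t^2*t^3*(B_t^2 + 3*t/2)) dt + (B_t^3*t^4) dB_t.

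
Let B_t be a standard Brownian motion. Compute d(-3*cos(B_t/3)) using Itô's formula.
d(-3*cos(B_t/3)) = (cos(B_t/3)/6) dt + (sin(B_t/3)) dB_t

Itô's formula for f(B_t) gives d f(B_t) = f'(B_t) dB_t + (1/2) f''(B_t) dt. Compute derivatives of f(x) = -3*cos(x/3):
  f'(x)  = sin(x/3)
  f''(x) = cos(x/3)/3
Substitute x = B_t and multiply the f'' term by 1/2:
  drift     = (1/2) * (cos(x/3)/3) evaluated at B_t = cos(B_t/3)/6
  diffusion = (sin(x/3)) evaluated at B_t = sin(B_t/3)
Therefore d(-3*cos(B_t/3)) = (cos(B_t/3)/6) dt + (sin(B_t/3)) dB_t.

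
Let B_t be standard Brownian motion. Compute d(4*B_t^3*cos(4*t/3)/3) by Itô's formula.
d(4*B_t^3*cos(4*t/3)/3) = (4*B_t*(-4*B_t^2*sin(4*t/3)/9 + cos(4*t/3))) dt + (4*B_t^2*cos(4*t/3)) dB_t

Itô's formula for f(t, x): d f(t, B_t) = (f_t + (1/2) f_xx) dt + f_x dB_t. Compute partials of f(t, x) = 4*x^3*cos(4*t/3)/3:
  f_t(t,x)  = -16*x^3*sin(4*t/3)/9
  f_x(t,x)  = 4*x^2*cos(4*t/3)
  f_xx(t,x) = 8*x*cos(4*t/3)
Assemble drift = f_t + (1/2) f_xx = 4*x*(-4*x^2*sin(4*t/3)/9 + cos(4*t/3)) and diffusion = f_x = 4*x^2*cos(4*t/3). Substituting x = B_t:
  d(4*B_t^3*cos(4*t/3)/3) = (4*B_t*(-4*B_t^2*sin(4*t/3)/9 + cos(4*t/3))) dt + (4*B_t^2*cos(4*t/3)) dB_t.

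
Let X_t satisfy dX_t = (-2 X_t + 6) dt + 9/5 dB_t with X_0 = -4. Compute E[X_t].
E[X_t] = 3 - 7*exp(-2*t)

Taking expectations and using E[dB_t] = 0, the mean m(t) = E[X_t] satisfies the ODE m'(t) = a m(t) + b with m(0) = x_0. With a = -2, b = 6, x_0 = -4, the solution is
  m(t) = x_0 * exp(a t) + (b/a) * (exp(a t) - 1)
       = (-4) * exp((-2) t) + (6/(-2)) * (exp((-2) t) - 1)
       = 3 - 7*exp(-2*t).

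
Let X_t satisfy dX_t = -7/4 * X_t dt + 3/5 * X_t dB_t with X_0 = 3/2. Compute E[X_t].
E[X_t] = 3*exp(-7*t/4)/2

For GBM dX = mu X dt + sigma X dB with X_0 = x_0, apply Itô to Y = log X: dY = (mu - sigma^2/2) dt + sigma dB, so Y_t = log(x_0) + (mu - sigma^2/2) t + sigma B_t and hence X_t = x_0 * exp((mu - sigma^2/2) t + sigma B_t).
With mu = -7/4, sigma = 3/5, x_0 = 3/2, this gives:
  X_t = 3/2 * exp((-193/100) * t + (3/5) * B_t).
Since sigma*B_t ~ Normal(0, sigma^2 t), E[exp(sigma*B_t)] = exp(sigma^2 t / 2); so E[X_t] = x_0 * exp((mu - sigma^2/2) t) * exp(sigma^2 t / 2) = x_0 * exp(mu t) = 3*exp(-7*t/4)/2.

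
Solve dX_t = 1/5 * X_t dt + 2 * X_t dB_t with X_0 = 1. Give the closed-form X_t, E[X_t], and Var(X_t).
X_t = 1 * exp((-9/5) t + (2) B_t); E[X_t] = exp(t/5); Var(X_t) = (exp(4*t) - 1)*exp(2*t/5)

For GBM dX = mu X dt + sigma X dB with X_0 = x_0, apply Itô to Y = log X: dY = (mu - sigma^2/2) dt + sigma dB, so Y_t = log(x_0) + (mu - sigma^2/2) t + sigma B_t and hence X_t = x_0 * exp((mu - sigma^2/2) t + sigma B_t).
With mu = 1/5, sigma = 2, x_0 = 1, this gives:
  X_t = 1 * exp((-9/5) * t + (2) * B_t).
Since sigma*B_t ~ Normal(0, sigma^2 t), E[exp(sigma*B_t)] = exp(sigma^2 t / 2); so E[X_t] = x_0 * exp((mu - sigma^2/2) t) * exp(sigma^2 t / 2) = x_0 * exp(mu t) = exp(t/5).
Var(X_t) = E[X_t^2] - (E[X_t])^2 = x_0^2 * exp(2 mu t) * (exp(sigma^2 t) - 1) = (exp(4*t) - 1)*exp(2*t/5).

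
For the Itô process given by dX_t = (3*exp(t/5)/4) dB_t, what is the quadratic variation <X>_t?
<X>_t = 45*exp(2*t/5)/32 - 45/32

For an Itô process dX_t = a(t) dt + b(t) dB_t, the quadratic variation is <X>_t = int_0^t b(s)^2 ds (the drift term does not contribute). Here b(s) = 3*exp(s/5)/4, so
  b(s)^2 = 9*exp(2*s/5)/16.
Integrating from 0 to t:
  <X>_t = int_0^t (9*exp(2*s/5)/16) ds = 45*exp(2*t/5)/32 - 45/32.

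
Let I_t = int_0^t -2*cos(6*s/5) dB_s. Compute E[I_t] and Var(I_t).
E[I_t] = 0; Var(I_t) = 2*t + 5*sin(12*t/5)/6

The Itô integral of a deterministic integrand f(s) has mean 0 because each increment f(s) * (B_{s+ds} - B_s) has mean 0. By the Itô isometry:
  Var( int_0^t f(s) dB_s ) = E[ (int_0^t f(s) dB_s)^2 ] = int_0^t f(s)^2 ds.
Here f(s) = -2*cos(6*s/5), so f(s)^2 = 4*cos(6*s/5)^2. Integrate:
  int_0^t (4*cos(6*s/5)^2) ds = 2*t + 5*sin(12*t/5)/6.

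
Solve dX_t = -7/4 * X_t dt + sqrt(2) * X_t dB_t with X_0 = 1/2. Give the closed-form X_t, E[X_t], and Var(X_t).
X_t = 1/2 * exp((-11/4) t + (sqrt(2)) B_t); E[X_t] = exp(-7*t/4)/2; Var(X_t) = (exp(2*t) - 1)*exp(-7*t/2)/4

For GBM dX = mu X dt + sigma X dB with X_0 = x_0, apply Itô to Y = log X: dY = (mu - sigma^2/2) dt + sigma dB, so Y_t = log(x_0) + (mu - sigma^2/2) t + sigma B_t and hence X_t = x_0 * exp((mu - sigma^2/2) t + sigma B_t).
With mu = -7/4, sigma = sqrt(2), x_0 = 1/2, this gives:
  X_t = 1/2 * exp((-11/4) * t + (sqrt(2)) * B_t).
Since sigma*B_t ~ Normal(0, sigma^2 t), E[exp(sigma*B_t)] = exp(sigma^2 t / 2); so E[X_t] = x_0 * exp((mu - sigma^2/2) t) * exp(sigma^2 t / 2) = x_0 * exp(mu t) = exp(-7*t/4)/2.
Var(X_t) = E[X_t^2] - (E[X_t])^2 = x_0^2 * exp(2 mu t) * (exp(sigma^2 t) - 1) = (exp(2*t) - 1)*exp(-7*t/2)/4.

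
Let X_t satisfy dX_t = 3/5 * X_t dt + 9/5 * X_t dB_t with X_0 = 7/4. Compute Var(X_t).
Var(X_t) = 49*(exp(81*t/25) - 1)*exp(6*t/5)/16

For GBM dX = mu X dt + sigma X dB with X_0 = x_0, apply Itô to Y = log X: dY = (mu - sigma^2/2) dt + sigma dB, so Y_t = log(x_0) + (mu - sigma^2/2) t + sigma B_t and hence X_t = x_0 * exp((mu - sigma^2/2) t + sigma B_t).
With mu = 3/5, sigma = 9/5, x_0 = 7/4, this gives:
  X_t = 7/4 * exp((-51/50) * t + (9/5) * B_t).
Since sigma*B_t ~ Normal(0, sigma^2 t), E[exp(sigma*B_t)] = exp(sigma^2 t / 2); so E[X_t] = x_0 * exp((mu - sigma^2/2) t) * exp(sigma^2 t / 2) = x_0 * exp(mu t) = 7*exp(3*t/5)/4.
Var(X_t) = E[X_t^2] - (E[X_t])^2 = x_0^2 * exp(2 mu t) * (exp(sigma^2 t) - 1) = 49*(exp(81*t/25) - 1)*exp(6*t/5)/16.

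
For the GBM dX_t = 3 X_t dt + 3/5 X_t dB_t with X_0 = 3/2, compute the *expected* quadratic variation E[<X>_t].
E[<X>_t] = 27*exp(159*t/25)/212 - 27/212

<X>_t = int_0^t ((3/5) * X_s)^2 ds. Taking expectation inside the integral: E[<X>_t] = (3/5)^2 * int_0^t E[X_s^2] ds. For GBM, E[X_s^2] = x_0^2 * exp((2 mu + sigma^2) s). Integrating:
  E[<X>_t] = (3/5)^2 * (3/2)^2 * (exp((2*3 + (3/5)^2) t) - 1) / (2*3 + (3/5)^2)
           = (3/5)^2 * (3/2)^2 * (exp((159/25) t) - 1) / (159/25) = 27*exp(159*t/25)/212 - 27/212.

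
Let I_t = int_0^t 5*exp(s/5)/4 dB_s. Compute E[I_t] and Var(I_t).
E[I_t] = 0; Var(I_t) = 125*exp(2*t/5)/32 - 125/32

The Itô integral of a deterministic integrand f(s) has mean 0 because each increment f(s) * (B_{s+ds} - B_s) has mean 0. By the Itô isometry:
  Var( int_0^t f(s) dB_s ) = E[ (int_0^t f(s) dB_s)^2 ] = int_0^t f(s)^2 ds.
Here f(s) = 5*exp(s/5)/4, so f(s)^2 = 25*exp(2*s/5)/16. Integrate:
  int_0^t (25*exp(2*s/5)/16) ds = 125*exp(2*t/5)/32 - 125/32.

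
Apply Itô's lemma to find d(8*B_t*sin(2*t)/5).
d(8*B_t*sin(2*t)/5) = (16*B_t*cos(2*t)/5) dt + (8*sin(2*t)/5) dB_t

Itô's formula for f(t, x): d f(t, B_t) = (f_t + (1/2) f_xx) dt + f_x dB_t. Compute partials of f(t, x) = 8*x*sin(2*t)/5:
  f_t(t,x)  = 16*x*cos(2*t)/5
  f_x(t,x)  = 8*sin(2*t)/5
  f_xx(t,x) = 0
Assemble drift = f_t + (1/2) f_xx = 16*x*cos(2*t)/5 and diffusion = f_x = 8*sin(2*t)/5. Substituting x = B_t:
  d(8*B_t*sin(2*t)/5) = (16*B_t*cos(2*t)/5) dt + (8*sin(2*t)/5) dB_t.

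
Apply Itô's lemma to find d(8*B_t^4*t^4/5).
d(8*B_t^4*t^4/5) = (16*B_t^2*t^3*(2*B_t^2 + 3*t)/5) dt + (32*B_t^3*t^4/5) dB_t

Itô's formula for f(t, x): d f(t, B_t) = (f_t + (1/2) f_xx) dt + f_x dB_t. Compute partials of f(t, x) = 8*t^4*x^4/5:
  f_t(t,x)  = 32*t^3*x^4/5
  f_x(t,x)  = 32*t^4*x^3/5
  f_xx(t,x) = 96*t^4*x^2/5
Assemble drift = f_t + (1/2) f_xx = 16*t^3*x^2*(3*t + 2*x^2)/5 and diffusion = f_x = 32*t^4*x^3/5. Substituting x = B_t:
  d(8*B_t^4*t^4/5) = (16*B_t^2*t^3*(2*B_t^2 + 3*t)/5) dt + (32*B_t^3*t^4/5) dB_t.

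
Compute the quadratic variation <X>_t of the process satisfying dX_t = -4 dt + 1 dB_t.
<X>_t = t

For an Itô process dX_t = a(t) dt + b(t) dB_t, the quadratic variation is <X>_t = int_0^t b(s)^2 ds (the drift term does not contribute). Here b(s) = 1, so
  b(s)^2 = 1.
Integrating from 0 to t:
  <X>_t = int_0^t (1) ds = t.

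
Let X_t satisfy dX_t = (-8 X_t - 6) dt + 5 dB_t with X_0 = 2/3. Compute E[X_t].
E[X_t] = -3/4 + 17*exp(-8*t)/12

Taking expectations and using E[dB_t] = 0, the mean m(t) = E[X_t] satisfies the ODE m'(t) = a m(t) + b with m(0) = x_0. With a = -8, b = -6, x_0 = 2/3, the solution is
  m(t) = x_0 * exp(a t) + (b/a) * (exp(a t) - 1)
       = (2/3) * exp((-8) t) + ((-6)/(-8)) * (exp((-8) t) - 1)
       = -3/4 + 17*exp(-8*t)/12.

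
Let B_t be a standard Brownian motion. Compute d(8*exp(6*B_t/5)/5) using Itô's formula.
d(8*exp(6*B_t/5)/5) = (144*exp(6*B_t/5)/125) dt + (48*exp(6*B_t/5)/25) dB_t

Itô's formula for f(B_t) gives d f(B_t) = f'(B_t) dB_t + (1/2) f''(B_t) dt. Compute derivatives of f(x) = 8*exp(6*x/5)/5:
  f'(x)  = 48*exp(6*x/5)/25
  f''(x) = 288*exp(6*x/5)/125
Substitute x = B_t and multiply the f'' term by 1/2:
  drift     = (1/2) * (288*exp(6*x/5)/125) evaluated at B_t = 144*exp(6*B_t/5)/125
  diffusion = (48*exp(6*x/5)/25) evaluated at B_t = 48*exp(6*B_t/5)/25
Therefore d(8*exp(6*B_t/5)/5) = (144*exp(6*B_t/5)/125) dt + (48*exp(6*B_t/5)/25) dB_t.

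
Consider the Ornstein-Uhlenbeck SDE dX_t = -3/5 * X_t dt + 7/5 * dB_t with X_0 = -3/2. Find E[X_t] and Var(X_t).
E[X_t] = -3*exp(-3*t/5)/2; Var(X_t) = 49/30 - 49*exp(-6*t/5)/30

The OU SDE dX = -theta X dt + sigma dB admits the integrating factor exp(theta t): d(exp(theta t) X_t) = sigma exp(theta t) dB_t. Integrating from 0 to t:
  X_t = x_0 * exp(-theta t) + sigma * int_0^t exp(-theta (t-s)) dB_s.
The Itô integral has mean 0 and (by the Itô isometry) variance sigma^2 * int_0^t exp(-2 theta (t - s)) ds = sigma^2 * (1 - exp(-2 theta t)) / (2 theta).
With theta = 3/5, sigma = 7/5, x_0 = -3/2:
  E[X_t] = -3/2 * exp(-3/5 t) = -3*exp(-3*t/5)/2
  Var(X_t) = (7/5)^2 * (1 - exp(-2*3/5 t)) / (2 * 3/5) = 49/30 - 49*exp(-6*t/5)/30.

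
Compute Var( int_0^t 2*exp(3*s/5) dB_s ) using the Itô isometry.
Var = 10*exp(6*t/5)/3 - 10/3

The Itô integral of a deterministic integrand f(s) has mean 0 because each increment f(s) * (B_{s+ds} - B_s) has mean 0. By the Itô isometry:
  Var( int_0^t f(s) dB_s ) = E[ (int_0^t f(s) dB_s)^2 ] = int_0^t f(s)^2 ds.
Here f(s) = 2*exp(3*s/5), so f(s)^2 = 4*exp(6*s/5). Integrate:
  int_0^t (4*exp(6*s/5)) ds = 10*exp(6*t/5)/3 - 10/3.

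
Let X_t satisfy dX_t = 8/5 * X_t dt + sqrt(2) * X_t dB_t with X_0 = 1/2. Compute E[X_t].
E[X_t] = exp(8*t/5)/2

For GBM dX = mu X dt + sigma X dB with X_0 = x_0, apply Itô to Y = log X: dY = (mu - sigma^2/2) dt + sigma dB, so Y_t = log(x_0) + (mu - sigma^2/2) t + sigma B_t and hence X_t = x_0 * exp((mu - sigma^2/2) t + sigma B_t).
With mu = 8/5, sigma = sqrt(2), x_0 = 1/2, this gives:
  X_t = 1/2 * exp((3/5) * t + (sqrt(2)) * B_t).
Since sigma*B_t ~ Normal(0, sigma^2 t), E[exp(sigma*B_t)] = exp(sigma^2 t / 2); so E[X_t] = x_0 * exp((mu - sigma^2/2) t) * exp(sigma^2 t / 2) = x_0 * exp(mu t) = exp(8*t/5)/2.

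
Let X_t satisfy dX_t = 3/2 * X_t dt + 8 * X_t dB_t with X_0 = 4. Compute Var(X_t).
Var(X_t) = 16*(exp(64*t) - 1)*exp(3*t)

For GBM dX = mu X dt + sigma X dB with X_0 = x_0, apply Itô to Y = log X: dY = (mu - sigma^2/2) dt + sigma dB, so Y_t = log(x_0) + (mu - sigma^2/2) t + sigma B_t and hence X_t = x_0 * exp((mu - sigma^2/2) t + sigma B_t).
With mu = 3/2, sigma = 8, x_0 = 4, this gives:
  X_t = 4 * exp((-61/2) * t + (8) * B_t).
Since sigma*B_t ~ Normal(0, sigma^2 t), E[exp(sigma*B_t)] = exp(sigma^2 t / 2); so E[X_t] = x_0 * exp((mu - sigma^2/2) t) * exp(sigma^2 t / 2) = x_0 * exp(mu t) = 4*exp(3*t/2).
Var(X_t) = E[X_t^2] - (E[X_t])^2 = x_0^2 * exp(2 mu t) * (exp(sigma^2 t) - 1) = 16*(exp(64*t) - 1)*exp(3*t).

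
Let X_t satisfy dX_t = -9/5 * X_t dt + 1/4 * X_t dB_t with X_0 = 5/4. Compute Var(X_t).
Var(X_t) = (25*exp(t/16) - 25)*exp(-18*t/5)/16

For GBM dX = mu X dt + sigma X dB with X_0 = x_0, apply Itô to Y = log X: dY = (mu - sigma^2/2) dt + sigma dB, so Y_t = log(x_0) + (mu - sigma^2/2) t + sigma B_t and hence X_t = x_0 * exp((mu - sigma^2/2) t + sigma B_t).
With mu = -9/5, sigma = 1/4, x_0 = 5/4, this gives:
  X_t = 5/4 * exp((-293/160) * t + (1/4) * B_t).
Since sigma*B_t ~ Normal(0, sigma^2 t), E[exp(sigma*B_t)] = exp(sigma^2 t / 2); so E[X_t] = x_0 * exp((mu - sigma^2/2) t) * exp(sigma^2 t / 2) = x_0 * exp(mu t) = 5*exp(-9*t/5)/4.
Var(X_t) = E[X_t^2] - (E[X_t])^2 = x_0^2 * exp(2 mu t) * (exp(sigma^2 t) - 1) = (25*exp(t/16) - 25)*exp(-18*t/5)/16.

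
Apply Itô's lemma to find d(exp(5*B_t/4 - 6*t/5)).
d(exp(5*B_t/4 - 6*t/5)) = (-67*exp(5*B_t/4 - 6*t/5)/160) dt + (5*exp(5*B_t/4 - 6*t/5)/4) dB_t

Itô's formula for f(t, x): d f(t, B_t) = (f_t + (1/2) f_xx) dt + f_x dB_t. Compute partials of f(t, x) = exp(-6*t/5 + 5*x/4):
  f_t(t,x)  = -6*exp(-6*t/5 + 5*x/4)/5
  f_x(t,x)  = 5*exp(-6*t/5 + 5*x/4)/4
  f_xx(t,x) = 25*exp(-6*t/5 + 5*x/4)/16
Assemble drift = f_t + (1/2) f_xx = -67*exp(-6*t/5 + 5*x/4)/160 and diffusion = f_x = 5*exp(-6*t/5 + 5*x/4)/4. Substituting x = B_t:
  d(exp(5*B_t/4 - 6*t/5)) = (-67*exp(5*B_t/4 - 6*t/5)/160) dt + (5*exp(5*B_t/4 - 6*t/5)/4) dB_t.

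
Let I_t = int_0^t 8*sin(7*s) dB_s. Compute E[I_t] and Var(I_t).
E[I_t] = 0; Var(I_t) = 32*t - 16*sin(14*t)/7

The Itô integral of a deterministic integrand f(s) has mean 0 because each increment f(s) * (B_{s+ds} - B_s) has mean 0. By the Itô isometry:
  Var( int_0^t f(s) dB_s ) = E[ (int_0^t f(s) dB_s)^2 ] = int_0^t f(s)^2 ds.
Here f(s) = 8*sin(7*s), so f(s)^2 = 64*sin(7*s)^2. Integrate:
  int_0^t (64*sin(7*s)^2) ds = 32*t - 16*sin(14*t)/7.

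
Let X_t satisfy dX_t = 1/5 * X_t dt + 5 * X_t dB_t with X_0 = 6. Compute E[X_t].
E[X_t] = 6*exp(t/5)

For GBM dX = mu X dt + sigma X dB with X_0 = x_0, apply Itô to Y = log X: dY = (mu - sigma^2/2) dt + sigma dB, so Y_t = log(x_0) + (mu - sigma^2/2) t + sigma B_t and hence X_t = x_0 * exp((mu - sigma^2/2) t + sigma B_t).
With mu = 1/5, sigma = 5, x_0 = 6, this gives:
  X_t = 6 * exp((-123/10) * t + (5) * B_t).
Since sigma*B_t ~ Normal(0, sigma^2 t), E[exp(sigma*B_t)] = exp(sigma^2 t / 2); so E[X_t] = x_0 * exp((mu - sigma^2/2) t) * exp(sigma^2 t / 2) = x_0 * exp(mu t) = 6*exp(t/5).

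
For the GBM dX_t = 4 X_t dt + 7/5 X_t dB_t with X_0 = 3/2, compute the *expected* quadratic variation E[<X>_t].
E[<X>_t] = 147*exp(249*t/25)/332 - 147/332

<X>_t = int_0^t ((7/5) * X_s)^2 ds. Taking expectation inside the integral: E[<X>_t] = (7/5)^2 * int_0^t E[X_s^2] ds. For GBM, E[X_s^2] = x_0^2 * exp((2 mu + sigma^2) s). Integrating:
  E[<X>_t] = (7/5)^2 * (3/2)^2 * (exp((2*4 + (7/5)^2) t) - 1) / (2*4 + (7/5)^2)
           = (7/5)^2 * (3/2)^2 * (exp((249/25) t) - 1) / (249/25) = 147*exp(249*t/25)/332 - 147/332.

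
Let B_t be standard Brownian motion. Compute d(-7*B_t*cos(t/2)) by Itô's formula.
d(-7*B_t*cos(t/2)) = (7*B_t*sin(t/2)/2) dt + (-7*cos(t/2)) dB_t

Itô's formula for f(t, x): d f(t, B_t) = (f_t + (1/2) f_xx) dt + f_x dB_t. Compute partials of f(t, x) = -7*x*cos(t/2):
  f_t(t,x)  = 7*x*sin(t/2)/2
  f_x(t,x)  = -7*cos(t/2)
  f_xx(t,x) = 0
Assemble drift = f_t + (1/2) f_xx = 7*x*sin(t/2)/2 and diffusion = f_x = -7*cos(t/2). Substituting x = B_t:
  d(-7*B_t*cos(t/2)) = (7*B_t*sin(t/2)/2) dt + (-7*cos(t/2)) dB_t.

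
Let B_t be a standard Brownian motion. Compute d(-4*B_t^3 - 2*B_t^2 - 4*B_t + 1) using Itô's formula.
d(-4*B_t^3 - 2*B_t^2 - 4*B_t + 1) = (-12*B_t - 2) dt + (-12*B_t^2 - 4*B_t - 4) dB_t

Itô's formula for f(B_t) gives d f(B_t) = f'(B_t) dB_t + (1/2) f''(B_t) dt. Compute derivatives of f(x) = -4*x^3 - 2*x^2 - 4*x + 1:
  f'(x)  = -12*x^2 - 4*x - 4
  f''(x) = -24*x - 4
Substitute x = B_t and multiply the f'' term by 1/2:
  drift     = (1/2) * (-24*x - 4) evaluated at B_t = -12*B_t - 2
  diffusion = (-12*x^2 - 4*x - 4) evaluated at B_t = -12*B_t^2 - 4*B_t - 4
Therefore d(-4*B_t^3 - 2*B_t^2 - 4*B_t + 1) = (-12*B_t - 2) dt + (-12*B_t^2 - 4*B_t - 4) dB_t.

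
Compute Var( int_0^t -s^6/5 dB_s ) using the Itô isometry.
Var = t^13/325

The Itô integral of a deterministic integrand f(s) has mean 0 because each increment f(s) * (B_{s+ds} - B_s) has mean 0. By the Itô isometry:
  Var( int_0^t f(s) dB_s ) = E[ (int_0^t f(s) dB_s)^2 ] = int_0^t f(s)^2 ds.
Here f(s) = -s^6/5, so f(s)^2 = s^12/25. Integrate:
  int_0^t (s^12/25) ds = t^13/325.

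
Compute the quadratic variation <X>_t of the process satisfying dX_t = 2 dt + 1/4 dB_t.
<X>_t = t/16

For an Itô process dX_t = a(t) dt + b(t) dB_t, the quadratic variation is <X>_t = int_0^t b(s)^2 ds (the drift term does not contribute). Here b(s) = 1/4, so
  b(s)^2 = 1/16.
Integrating from 0 to t:
  <X>_t = int_0^t (1/16) ds = t/16.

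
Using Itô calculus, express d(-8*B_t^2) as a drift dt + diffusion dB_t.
d(-8*B_t^2) = (-8) dt + (-16*B_t) dB_t

Itô's formula for f(B_t) gives d f(B_t) = f'(B_t) dB_t + (1/2) f''(B_t) dt. Compute derivatives of f(x) = -8*x^2:
  f'(x)  = -16*x
  f''(x) = -16
Substitute x = B_t and multiply the f'' term by 1/2:
  drift     = (1/2) * (-16) evaluated at B_t = -8
  diffusion = (-16*x) evaluated at B_t = -16*B_t
Therefore d(-8*B_t^2) = (-8) dt + (-16*B_t) dB_t.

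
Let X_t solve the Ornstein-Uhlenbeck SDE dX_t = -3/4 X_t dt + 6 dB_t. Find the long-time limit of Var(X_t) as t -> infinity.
lim Var(X_t) = 24

The OU SDE dX = -theta X dt + sigma dB admits the integrating factor exp(theta t): d(exp(theta t) X_t) = sigma exp(theta t) dB_t. Integrating from 0 to t gives X_t = x_0 * exp(-theta t) + sigma * int_0^t exp(-theta (t-s)) dB_s for any initial x_0. The Itô integral has variance (by the Itô isometry) sigma^2 * int_0^t exp(-2 theta (t - s)) ds = sigma^2 * (1 - exp(-2 theta t)) / (2 theta), independent of x_0.
With theta = 3/4, sigma = 6:
  Var(X_t) = (6)^2 * (1 - exp(-2*3/4 t)) / (2 * 3/4) = 24 - 24*exp(-3*t/2).
As t -> infinity, exp(-2*3/4 t) -> 0, so the stationary variance is sigma^2 / (2 theta) = 24.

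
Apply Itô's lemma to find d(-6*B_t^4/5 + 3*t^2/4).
d(-6*B_t^4/5 + 3*t^2/4) = (-36*B_t^2/5 + 3*t/2) dt + (-24*B_t^3/5) dB_t

Itô's formula for f(t, x): d f(t, B_t) = (f_t + (1/2) f_xx) dt + f_x dB_t. Compute partials of f(t, x) = 3*t^2/4 - 6*x^4/5:
  f_t(t,x)  = 3*t/2
  f_x(t,x)  = -24*x^3/5
  f_xx(t,x) = -72*x^2/5
Assemble drift = f_t + (1/2) f_xx = 3*t/2 - 36*x^2/5 and diffusion = f_x = -24*x^3/5. Substituting x = B_t:
  d(-6*B_t^4/5 + 3*t^2/4) = (-36*B_t^2/5 + 3*t/2) dt + (-24*B_t^3/5) dB_t.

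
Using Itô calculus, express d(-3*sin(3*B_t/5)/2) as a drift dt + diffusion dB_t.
d(-3*sin(3*B_t/5)/2) = (27*sin(3*B_t/5)/100) dt + (-9*cos(3*B_t/5)/10) dB_t

Itô's formula for f(B_t) gives d f(B_t) = f'(B_t) dB_t + (1/2) f''(B_t) dt. Compute derivatives of f(x) = -3*sin(3*x/5)/2:
  f'(x)  = -9*cos(3*x/5)/10
  f''(x) = 27*sin(3*x/5)/50
Substitute x = B_t and multiply the f'' term by 1/2:
  drift     = (1/2) * (27*sin(3*x/5)/50) evaluated at B_t = 27*sin(3*B_t/5)/100
  diffusion = (-9*cos(3*x/5)/10) evaluated at B_t = -9*cos(3*B_t/5)/10
Therefore d(-3*sin(3*B_t/5)/2) = (27*sin(3*B_t/5)/100) dt + (-9*cos(3*B_t/5)/10) dB_t.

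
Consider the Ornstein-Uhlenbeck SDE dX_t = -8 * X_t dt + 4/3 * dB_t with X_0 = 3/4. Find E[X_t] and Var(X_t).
E[X_t] = 3*exp(-8*t)/4; Var(X_t) = 1/9 - exp(-16*t)/9

The OU SDE dX = -theta X dt + sigma dB admits the integrating factor exp(theta t): d(exp(theta t) X_t) = sigma exp(theta t) dB_t. Integrating from 0 to t:
  X_t = x_0 * exp(-theta t) + sigma * int_0^t exp(-theta (t-s)) dB_s.
The Itô integral has mean 0 and (by the Itô isometry) variance sigma^2 * int_0^t exp(-2 theta (t - s)) ds = sigma^2 * (1 - exp(-2 theta t)) / (2 theta).
With theta = 8, sigma = 4/3, x_0 = 3/4:
  E[X_t] = 3/4 * exp(-8 t) = 3*exp(-8*t)/4
  Var(X_t) = (4/3)^2 * (1 - exp(-2*8 t)) / (2 * 8) = 1/9 - exp(-16*t)/9.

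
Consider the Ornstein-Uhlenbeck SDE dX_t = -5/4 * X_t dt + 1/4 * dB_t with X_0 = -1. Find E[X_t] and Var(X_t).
E[X_t] = -exp(-5*t/4); Var(X_t) = 1/40 - exp(-5*t/2)/40

The OU SDE dX = -theta X dt + sigma dB admits the integrating factor exp(theta t): d(exp(theta t) X_t) = sigma exp(theta t) dB_t. Integrating from 0 to t:
  X_t = x_0 * exp(-theta t) + sigma * int_0^t exp(-theta (t-s)) dB_s.
The Itô integral has mean 0 and (by the Itô isometry) variance sigma^2 * int_0^t exp(-2 theta (t - s)) ds = sigma^2 * (1 - exp(-2 theta t)) / (2 theta).
With theta = 5/4, sigma = 1/4, x_0 = -1:
  E[X_t] = -1 * exp(-5/4 t) = -exp(-5*t/4)
  Var(X_t) = (1/4)^2 * (1 - exp(-2*5/4 t)) / (2 * 5/4) = 1/40 - exp(-5*t/2)/40.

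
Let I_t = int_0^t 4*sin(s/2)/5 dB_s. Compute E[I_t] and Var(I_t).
E[I_t] = 0; Var(I_t) = 8*t/25 - 8*sin(t)/25

The Itô integral of a deterministic integrand f(s) has mean 0 because each increment f(s) * (B_{s+ds} - B_s) has mean 0. By the Itô isometry:
  Var( int_0^t f(s) dB_s ) = E[ (int_0^t f(s) dB_s)^2 ] = int_0^t f(s)^2 ds.
Here f(s) = 4*sin(s/2)/5, so f(s)^2 = 16*sin(s/2)^2/25. Integrate:
  int_0^t (16*sin(s/2)^2/25) ds = 8*t/25 - 8*sin(t)/25.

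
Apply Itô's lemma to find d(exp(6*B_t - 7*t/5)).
d(exp(6*B_t - 7*t/5)) = (83*exp(6*B_t - 7*t/5)/5) dt + (6*exp(6*B_t - 7*t/5)) dB_t

Itô's formula for f(t, x): d f(t, B_t) = (f_t + (1/2) f_xx) dt + f_x dB_t. Compute partials of f(t, x) = exp(-7*t/5 + 6*x):
  f_t(t,x)  = -7*exp(-7*t/5 + 6*x)/5
  f_x(t,x)  = 6*exp(-7*t/5 + 6*x)
  f_xx(t,x) = 36*exp(-7*t/5 + 6*x)
Assemble drift = f_t + (1/2) f_xx = 83*exp(-7*t/5 + 6*x)/5 and diffusion = f_x = 6*exp(-7*t/5 + 6*x). Substituting x = B_t:
  d(exp(6*B_t - 7*t/5)) = (83*exp(6*B_t - 7*t/5)/5) dt + (6*exp(6*B_t - 7*t/5)) dB_t.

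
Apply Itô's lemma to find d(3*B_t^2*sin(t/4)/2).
d(3*B_t^2*sin(t/4)/2) = (3*B_t^2*cos(t/4)/8 + 3*sin(t/4)/2) dt + (3*B_t*sin(t/4)) dB_t

Itô's formula for f(t, x): d f(t, B_t) = (f_t + (1/2) f_xx) dt + f_x dB_t. Compute partials of f(t, x) = 3*x^2*sin(t/4)/2:
  f_t(t,x)  = 3*x^2*cos(t/4)/8
  f_x(t,x)  = 3*x*sin(t/4)
  f_xx(t,x) = 3*sin(t/4)
Assemble drift = f_t + (1/2) f_xx = 3*x^2*cos(t/4)/8 + 3*sin(t/4)/2 and diffusion = f_x = 3*x*sin(t/4). Substituting x = B_t:
  d(3*B_t^2*sin(t/4)/2) = (3*B_t^2*cos(t/4)/8 + 3*sin(t/4)/2) dt + (3*B_t*sin(t/4)) dB_t.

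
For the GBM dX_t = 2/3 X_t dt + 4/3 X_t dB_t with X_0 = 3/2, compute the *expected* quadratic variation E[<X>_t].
E[<X>_t] = 9*exp(28*t/9)/7 - 9/7

<X>_t = int_0^t ((4/3) * X_s)^2 ds. Taking expectation inside the integral: E[<X>_t] = (4/3)^2 * int_0^t E[X_s^2] ds. For GBM, E[X_s^2] = x_0^2 * exp((2 mu + sigma^2) s). Integrating:
  E[<X>_t] = (4/3)^2 * (3/2)^2 * (exp((2*(2/3) + (4/3)^2) t) - 1) / (2*(2/3) + (4/3)^2)
           = (4/3)^2 * (3/2)^2 * (exp((28/9) t) - 1) / (28/9) = 9*exp(28*t/9)/7 - 9/7.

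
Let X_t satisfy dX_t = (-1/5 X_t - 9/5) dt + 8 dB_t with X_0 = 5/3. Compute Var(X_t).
Var(X_t) = 160 - 160*exp(-2*t/5)

The variance V(t) = Var(X_t) satisfies V'(t) = 2 a V(t) + c^2 with V(0) = 0 (drift coefficient is linear in X, diffusion is constant). With a = -1/5, c = 8, the solution is
  V(t) = (c^2 / (2 a)) * (exp(2 a t) - 1)
       = (8^2 / (2*(-1/5))) * (exp((-2/5) t) - 1)
       = 160 - 160*exp(-2*t/5).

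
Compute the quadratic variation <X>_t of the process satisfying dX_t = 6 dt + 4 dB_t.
<X>_t = 16*t

For an Itô process dX_t = a(t) dt + b(t) dB_t, the quadratic variation is <X>_t = int_0^t b(s)^2 ds (the drift term does not contribute). Here b(s) = 4, so
  b(s)^2 = 16.
Integrating from 0 to t:
  <X>_t = int_0^t (16) ds = 16*t.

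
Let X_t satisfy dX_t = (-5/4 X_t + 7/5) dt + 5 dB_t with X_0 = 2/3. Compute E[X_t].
E[X_t] = 28/25 - 34*exp(-5*t/4)/75

Taking expectations and using E[dB_t] = 0, the mean m(t) = E[X_t] satisfies the ODE m'(t) = a m(t) + b with m(0) = x_0. With a = -5/4, b = 7/5, x_0 = 2/3, the solution is
  m(t) = x_0 * exp(a t) + (b/a) * (exp(a t) - 1)
       = (2/3) * exp((-5/4) t) + ((7/5)/(-5/4)) * (exp((-5/4) t) - 1)
       = 28/25 - 34*exp(-5*t/4)/75.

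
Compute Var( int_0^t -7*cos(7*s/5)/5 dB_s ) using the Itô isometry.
Var = 49*t/50 + 7*sin(14*t/5)/20

The Itô integral of a deterministic integrand f(s) has mean 0 because each increment f(s) * (B_{s+ds} - B_s) has mean 0. By the Itô isometry:
  Var( int_0^t f(s) dB_s ) = E[ (int_0^t f(s) dB_s)^2 ] = int_0^t f(s)^2 ds.
Here f(s) = -7*cos(7*s/5)/5, so f(s)^2 = 49*cos(7*s/5)^2/25. Integrate:
  int_0^t (49*cos(7*s/5)^2/25) ds = 49*t/50 + 7*sin(14*t/5)/20.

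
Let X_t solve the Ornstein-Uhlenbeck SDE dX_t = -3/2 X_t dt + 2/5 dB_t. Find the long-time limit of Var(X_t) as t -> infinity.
lim Var(X_t) = 4/75

The OU SDE dX = -theta X dt + sigma dB admits the integrating factor exp(theta t): d(exp(theta t) X_t) = sigma exp(theta t) dB_t. Integrating from 0 to t gives X_t = x_0 * exp(-theta t) + sigma * int_0^t exp(-theta (t-s)) dB_s for any initial x_0. The Itô integral has variance (by the Itô isometry) sigma^2 * int_0^t exp(-2 theta (t - s)) ds = sigma^2 * (1 - exp(-2 theta t)) / (2 theta), independent of x_0.
With theta = 3/2, sigma = 2/5:
  Var(X_t) = (2/5)^2 * (1 - exp(-2*3/2 t)) / (2 * 3/2) = 4/75 - 4*exp(-3*t)/75.
As t -> infinity, exp(-2*3/2 t) -> 0, so the stationary variance is sigma^2 / (2 theta) = 4/75.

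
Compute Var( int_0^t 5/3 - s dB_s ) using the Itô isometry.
Var = t*(3*t^2 - 15*t + 25)/9

The Itô integral of a deterministic integrand f(s) has mean 0 because each increment f(s) * (B_{s+ds} - B_s) has mean 0. By the Itô isometry:
  Var( int_0^t f(s) dB_s ) = E[ (int_0^t f(s) dB_s)^2 ] = int_0^t f(s)^2 ds.
Here f(s) = 5/3 - s, so f(s)^2 = (3*s - 5)^2/9. Integrate:
  int_0^t ((3*s - 5)^2/9) ds = t*(3*t^2 - 15*t + 25)/9.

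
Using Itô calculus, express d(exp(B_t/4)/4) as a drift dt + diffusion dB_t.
d(exp(B_t/4)/4) = (exp(B_t/4)/128) dt + (exp(B_t/4)/16) dB_t

Itô's formula for f(B_t) gives d f(B_t) = f'(B_t) dB_t + (1/2) f''(B_t) dt. Compute derivatives of f(x) = exp(x/4)/4:
  f'(x)  = exp(x/4)/16
  f''(x) = exp(x/4)/64
Substitute x = B_t and multiply the f'' term by 1/2:
  drift     = (1/2) * (exp(x/4)/64) evaluated at B_t = exp(B_t/4)/128
  diffusion = (exp(x/4)/16) evaluated at B_t = exp(B_t/4)/16
Therefore d(exp(B_t/4)/4) = (exp(B_t/4)/128) dt + (exp(B_t/4)/16) dB_t.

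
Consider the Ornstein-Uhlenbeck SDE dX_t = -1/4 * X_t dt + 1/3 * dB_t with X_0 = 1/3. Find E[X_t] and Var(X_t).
E[X_t] = exp(-t/4)/3; Var(X_t) = 2/9 - 2*exp(-t/2)/9

The OU SDE dX = -theta X dt + sigma dB admits the integrating factor exp(theta t): d(exp(theta t) X_t) = sigma exp(theta t) dB_t. Integrating from 0 to t:
  X_t = x_0 * exp(-theta t) + sigma * int_0^t exp(-theta (t-s)) dB_s.
The Itô integral has mean 0 and (by the Itô isometry) variance sigma^2 * int_0^t exp(-2 theta (t - s)) ds = sigma^2 * (1 - exp(-2 theta t)) / (2 theta).
With theta = 1/4, sigma = 1/3, x_0 = 1/3:
  E[X_t] = 1/3 * exp(-1/4 t) = exp(-t/4)/3
  Var(X_t) = (1/3)^2 * (1 - exp(-2*1/4 t)) / (2 * 1/4) = 2/9 - 2*exp(-t/2)/9.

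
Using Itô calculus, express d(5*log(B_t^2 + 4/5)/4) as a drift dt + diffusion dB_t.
d(5*log(B_t^2 + 4/5)/4) = (25*(4 - 5*B_t^2)/(4*(5*B_t^2 + 4)^2)) dt + (25*B_t/(2*(5*B_t^2 + 4))) dB_t

Itô's formula for f(B_t) gives d f(B_t) = f'(B_t) dB_t + (1/2) f''(B_t) dt. Compute derivatives of f(x) = 5*log(x^2 + 4/5)/4:
  f'(x)  = 25*x/(2*(5*x^2 + 4))
  f''(x) = 25*(4 - 5*x^2)/(2*(5*x^2 + 4)^2)
Substitute x = B_t and multiply the f'' term by 1/2:
  drift     = (1/2) * (25*(4 - 5*x^2)/(2*(5*x^2 + 4)^2)) evaluated at B_t = 25*(4 - 5*B_t^2)/(4*(5*B_t^2 + 4)^2)
  diffusion = (25*x/(2*(5*x^2 + 4))) evaluated at B_t = 25*B_t/(2*(5*B_t^2 + 4))
Therefore d(5*log(B_t^2 + 4/5)/4) = (25*(4 - 5*B_t^2)/(4*(5*B_t^2 + 4)^2)) dt + (25*B_t/(2*(5*B_t^2 + 4))) dB_t.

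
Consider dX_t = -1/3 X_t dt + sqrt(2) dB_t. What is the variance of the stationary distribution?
lim Var(X_t) = 3

The OU SDE dX = -theta X dt + sigma dB admits the integrating factor exp(theta t): d(exp(theta t) X_t) = sigma exp(theta t) dB_t. Integrating from 0 to t gives X_t = x_0 * exp(-theta t) + sigma * int_0^t exp(-theta (t-s)) dB_s for any initial x_0. The Itô integral has variance (by the Itô isometry) sigma^2 * int_0^t exp(-2 theta (t - s)) ds = sigma^2 * (1 - exp(-2 theta t)) / (2 theta), independent of x_0.
With theta = 1/3, sigma = sqrt(2):
  Var(X_t) = (sqrt(2))^2 * (1 - exp(-2*1/3 t)) / (2 * 1/3) = 3 - 3*exp(-2*t/3).
As t -> infinity, exp(-2*1/3 t) -> 0, so the stationary variance is sigma^2 / (2 theta) = 3.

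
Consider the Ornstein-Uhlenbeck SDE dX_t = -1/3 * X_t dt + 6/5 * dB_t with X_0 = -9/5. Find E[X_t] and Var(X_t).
E[X_t] = -9*exp(-t/3)/5; Var(X_t) = 54/25 - 54*exp(-2*t/3)/25

The OU SDE dX = -theta X dt + sigma dB admits the integrating factor exp(theta t): d(exp(theta t) X_t) = sigma exp(theta t) dB_t. Integrating from 0 to t:
  X_t = x_0 * exp(-theta t) + sigma * int_0^t exp(-theta (t-s)) dB_s.
The Itô integral has mean 0 and (by the Itô isometry) variance sigma^2 * int_0^t exp(-2 theta (t - s)) ds = sigma^2 * (1 - exp(-2 theta t)) / (2 theta).
With theta = 1/3, sigma = 6/5, x_0 = -9/5:
  E[X_t] = -9/5 * exp(-1/3 t) = -9*exp(-t/3)/5
  Var(X_t) = (6/5)^2 * (1 - exp(-2*1/3 t)) / (2 * 1/3) = 54/25 - 54*exp(-2*t/3)/25.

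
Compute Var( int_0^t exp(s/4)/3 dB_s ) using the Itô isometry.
Var = 2*exp(t/2)/9 - 2/9

The Itô integral of a deterministic integrand f(s) has mean 0 because each increment f(s) * (B_{s+ds} - B_s) has mean 0. By the Itô isometry:
  Var( int_0^t f(s) dB_s ) = E[ (int_0^t f(s) dB_s)^2 ] = int_0^t f(s)^2 ds.
Here f(s) = exp(s/4)/3, so f(s)^2 = exp(s/2)/9. Integrate:
  int_0^t (exp(s/2)/9) ds = 2*exp(t/2)/9 - 2/9.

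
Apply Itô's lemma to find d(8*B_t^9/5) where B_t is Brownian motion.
d(8*B_t^9/5) = (288*B_t^7/5) dt + (72*B_t^8/5) dB_t

Itô's formula for f(B_t) gives d f(B_t) = f'(B_t) dB_t + (1/2) f''(B_t) dt. Compute derivatives of f(x) = 8*x^9/5:
  f'(x)  = 72*x^8/5
  f''(x) = 576*x^7/5
Substitute x = B_t and multiply the f'' term by 1/2:
  drift     = (1/2) * (576*x^7/5) evaluated at B_t = 288*B_t^7/5
  diffusion = (72*x^8/5) evaluated at B_t = 72*B_t^8/5
Therefore d(8*B_t^9/5) = (288*B_t^7/5) dt + (72*B_t^8/5) dB_t.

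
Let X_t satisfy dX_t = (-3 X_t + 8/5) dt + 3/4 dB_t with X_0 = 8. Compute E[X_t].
E[X_t] = 8/15 + 112*exp(-3*t)/15

Taking expectations and using E[dB_t] = 0, the mean m(t) = E[X_t] satisfies the ODE m'(t) = a m(t) + b with m(0) = x_0. With a = -3, b = 8/5, x_0 = 8, the solution is
  m(t) = x_0 * exp(a t) + (b/a) * (exp(a t) - 1)
       = 8 * exp((-3) t) + ((8/5)/(-3)) * (exp((-3) t) - 1)
       = 8/15 + 112*exp(-3*t)/15.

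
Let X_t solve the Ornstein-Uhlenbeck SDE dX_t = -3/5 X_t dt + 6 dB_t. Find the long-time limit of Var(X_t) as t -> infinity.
lim Var(X_t) = 30

The OU SDE dX = -theta X dt + sigma dB admits the integrating factor exp(theta t): d(exp(theta t) X_t) = sigma exp(theta t) dB_t. Integrating from 0 to t gives X_t = x_0 * exp(-theta t) + sigma * int_0^t exp(-theta (t-s)) dB_s for any initial x_0. The Itô integral has variance (by the Itô isometry) sigma^2 * int_0^t exp(-2 theta (t - s)) ds = sigma^2 * (1 - exp(-2 theta t)) / (2 theta), independent of x_0.
With theta = 3/5, sigma = 6:
  Var(X_t) = (6)^2 * (1 - exp(-2*3/5 t)) / (2 * 3/5) = 30 - 30*exp(-6*t/5).
As t -> infinity, exp(-2*3/5 t) -> 0, so the stationary variance is sigma^2 / (2 theta) = 30.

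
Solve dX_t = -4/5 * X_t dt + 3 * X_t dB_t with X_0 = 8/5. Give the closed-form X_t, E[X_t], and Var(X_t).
X_t = 8/5 * exp((-53/10) t + (3) B_t); E[X_t] = 8*exp(-4*t/5)/5; Var(X_t) = (64*exp(9*t) - 64)*exp(-8*t/5)/25

For GBM dX = mu X dt + sigma X dB with X_0 = x_0, apply Itô to Y = log X: dY = (mu - sigma^2/2) dt + sigma dB, so Y_t = log(x_0) + (mu - sigma^2/2) t + sigma B_t and hence X_t = x_0 * exp((mu - sigma^2/2) t + sigma B_t).
With mu = -4/5, sigma = 3, x_0 = 8/5, this gives:
  X_t = 8/5 * exp((-53/10) * t + (3) * B_t).
Since sigma*B_t ~ Normal(0, sigma^2 t), E[exp(sigma*B_t)] = exp(sigma^2 t / 2); so E[X_t] = x_0 * exp((mu - sigma^2/2) t) * exp(sigma^2 t / 2) = x_0 * exp(mu t) = 8*exp(-4*t/5)/5.
Var(X_t) = E[X_t^2] - (E[X_t])^2 = x_0^2 * exp(2 mu t) * (exp(sigma^2 t) - 1) = (64*exp(9*t) - 64)*exp(-8*t/5)/25.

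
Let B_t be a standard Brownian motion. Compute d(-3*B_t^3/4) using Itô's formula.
d(-3*B_t^3/4) = (-9*B_t/4) dt + (-9*B_t^2/4) dB_t

Itô's formula for f(B_t) gives d f(B_t) = f'(B_t) dB_t + (1/2) f''(B_t) dt. Compute derivatives of f(x) = -3*x^3/4:
  f'(x)  = -9*x^2/4
  f''(x) = -9*x/2
Substitute x = B_t and multiply the f'' term by 1/2:
  drift     = (1/2) * (-9*x/2) evaluated at B_t = -9*B_t/4
  diffusion = (-9*x^2/4) evaluated at B_t = -9*B_t^2/4
Therefore d(-3*B_t^3/4) = (-9*B_t/4) dt + (-9*B_t^2/4) dB_t.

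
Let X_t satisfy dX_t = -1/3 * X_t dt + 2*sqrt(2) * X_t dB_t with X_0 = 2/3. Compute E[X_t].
E[X_t] = 2*exp(-t/3)/3

For GBM dX = mu X dt + sigma X dB with X_0 = x_0, apply Itô to Y = log X: dY = (mu - sigma^2/2) dt + sigma dB, so Y_t = log(x_0) + (mu - sigma^2/2) t + sigma B_t and hence X_t = x_0 * exp((mu - sigma^2/2) t + sigma B_t).
With mu = -1/3, sigma = 2*sqrt(2), x_0 = 2/3, this gives:
  X_t = 2/3 * exp((-13/3) * t + (2*sqrt(2)) * B_t).
Since sigma*B_t ~ Normal(0, sigma^2 t), E[exp(sigma*B_t)] = exp(sigma^2 t / 2); so E[X_t] = x_0 * exp((mu - sigma^2/2) t) * exp(sigma^2 t / 2) = x_0 * exp(mu t) = 2*exp(-t/3)/3.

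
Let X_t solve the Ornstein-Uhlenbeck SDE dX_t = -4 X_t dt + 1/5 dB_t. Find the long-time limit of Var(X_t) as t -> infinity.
lim Var(X_t) = 1/200

The OU SDE dX = -theta X dt + sigma dB admits the integrating factor exp(theta t): d(exp(theta t) X_t) = sigma exp(theta t) dB_t. Integrating from 0 to t gives X_t = x_0 * exp(-theta t) + sigma * int_0^t exp(-theta (t-s)) dB_s for any initial x_0. The Itô integral has variance (by the Itô isometry) sigma^2 * int_0^t exp(-2 theta (t - s)) ds = sigma^2 * (1 - exp(-2 theta t)) / (2 theta), independent of x_0.
With theta = 4, sigma = 1/5:
  Var(X_t) = (1/5)^2 * (1 - exp(-2*4 t)) / (2 * 4) = 1/200 - exp(-8*t)/200.
As t -> infinity, exp(-2*4 t) -> 0, so the stationary variance is sigma^2 / (2 theta) = 1/200.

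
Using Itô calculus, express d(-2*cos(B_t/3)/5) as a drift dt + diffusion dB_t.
d(-2*cos(B_t/3)/5) = (cos(B_t/3)/45) dt + (2*sin(B_t/3)/15) dB_t

Itô's formula for f(B_t) gives d f(B_t) = f'(B_t) dB_t + (1/2) f''(B_t) dt. Compute derivatives of f(x) = -2*cos(x/3)/5:
  f'(x)  = 2*sin(x/3)/15
  f''(x) = 2*cos(x/3)/45
Substitute x = B_t and multiply the f'' term by 1/2:
  drift     = (1/2) * (2*cos(x/3)/45) evaluated at B_t = cos(B_t/3)/45
  diffusion = (2*sin(x/3)/15) evaluated at B_t = 2*sin(B_t/3)/15
Therefore d(-2*cos(B_t/3)/5) = (cos(B_t/3)/45) dt + (2*sin(B_t/3)/15) dB_t.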